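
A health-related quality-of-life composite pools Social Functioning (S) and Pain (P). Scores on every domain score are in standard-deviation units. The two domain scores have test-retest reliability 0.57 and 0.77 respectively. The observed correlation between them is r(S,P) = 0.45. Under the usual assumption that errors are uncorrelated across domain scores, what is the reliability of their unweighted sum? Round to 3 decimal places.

Var(S+P) = 2 + 2·[0.45] = 2 + 0.9 = 2.9.
Under uncorrelated errors the observed covariances equal the true-score covariances, so only the own-variance terms attenuate.
True-score variance = [0.57 + 0.77] + 0.9 = 1.34 + 0.9 = 2.24.
Reliability = 2.24 / 2.9 = 0.772.

0.772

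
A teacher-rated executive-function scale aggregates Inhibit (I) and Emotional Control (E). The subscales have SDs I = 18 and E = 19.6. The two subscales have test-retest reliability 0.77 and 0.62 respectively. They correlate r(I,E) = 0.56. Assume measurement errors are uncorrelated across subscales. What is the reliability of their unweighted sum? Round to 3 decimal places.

Var(I+E) = 18² + 19.6² + 2·[18·19.6·0.56] = 708.16 + 395.136 = 1103.3.
With uncorrelated errors the cross-covariances are all true-score covariance, so they carry over unchanged; only the diagonal terms shrink to ρᵢσᵢ².
True-score variance = [18²·0.77 + 19.6²·0.62] + 395.136 = 487.659 + 395.136 = 882.795.
Reliability = 882.795 / 1103.3 = 0.800.

0.800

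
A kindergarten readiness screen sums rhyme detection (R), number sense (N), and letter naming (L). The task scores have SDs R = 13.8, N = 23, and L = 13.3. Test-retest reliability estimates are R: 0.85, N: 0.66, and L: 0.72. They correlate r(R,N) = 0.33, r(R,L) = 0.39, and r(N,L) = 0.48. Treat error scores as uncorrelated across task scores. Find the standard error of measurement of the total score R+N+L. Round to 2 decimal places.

Var(total) = 896.33 + 646.309 = 1542.64.
True-score variance = 638.375 + 646.309 = 1284.68, so reliability = 0.8328.
Error variance = 1542.64 − 1284.68 = 257.955; SEM = √257.955 = 16.06.

16.06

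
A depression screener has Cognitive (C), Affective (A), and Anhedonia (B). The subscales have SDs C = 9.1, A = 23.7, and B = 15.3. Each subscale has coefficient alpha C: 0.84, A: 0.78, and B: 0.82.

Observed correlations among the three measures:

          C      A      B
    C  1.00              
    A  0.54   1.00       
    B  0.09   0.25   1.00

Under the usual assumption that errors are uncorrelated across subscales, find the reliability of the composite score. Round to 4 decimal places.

Var(C+A+B) = 9.1² + 23.7² + 15.3² + 2·[9.1·23.7·0.54 + 9.1·15.3·0.09 + 23.7·15.3·0.25] = 878.59 + 439.29 = 1317.88.
Under uncorrelated errors the observed covariances equal the true-score covariances, so only the own-variance terms attenuate.
True-score variance = [9.1²·0.84 + 23.7²·0.78 + 15.3²·0.82] + 439.29 = 699.632 + 439.29 = 1138.92.
Reliability = 1138.92 / 1317.88 = 0.8642.

0.8642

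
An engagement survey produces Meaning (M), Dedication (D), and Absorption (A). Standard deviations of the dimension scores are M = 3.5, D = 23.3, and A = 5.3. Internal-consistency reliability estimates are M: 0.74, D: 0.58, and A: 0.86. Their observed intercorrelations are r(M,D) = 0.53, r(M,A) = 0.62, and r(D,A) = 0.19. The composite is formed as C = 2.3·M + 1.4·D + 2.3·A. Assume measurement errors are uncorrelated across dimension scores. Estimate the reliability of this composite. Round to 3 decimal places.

Var(C) = 2.3²·3.5² + 1.4²·23.3² + 2.3²·5.3² + 2·[3.22·3.5·23.3·0.53 + 5.29·3.5·5.3·0.62 + 3.22·23.3·5.3·0.19] = 1277.46 + 551.129 = 1828.59.
Because errors are independent across components, Cov(Tᵢ,Tⱼ) = Cov(Xᵢ,Xⱼ); the off-diagonal part of the true-score variance is the same as above.
True-score variance = [2.3²·3.5²·0.74 + 1.4²·23.3²·0.58 + 2.3²·5.3²·0.86] + 551.129 = 792.904 + 551.129 = 1344.03.
Reliability = 1344.03 / 1828.59 = 0.735.

0.735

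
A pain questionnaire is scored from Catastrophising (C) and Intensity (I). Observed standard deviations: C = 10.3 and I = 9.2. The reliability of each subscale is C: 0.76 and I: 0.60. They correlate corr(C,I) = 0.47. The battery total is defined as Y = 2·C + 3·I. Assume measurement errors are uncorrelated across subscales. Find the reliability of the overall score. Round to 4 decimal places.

0.7637

Var(Y) = 2²·10.3² + 3²·9.2² + 2·[6·10.3·9.2·0.47] = 1186.12 + 534.446 = 1720.57.
Under uncorrelated errors the observed covariances equal the true-score covariances, so only the own-variance terms attenuate.
True-score variance = [2²·10.3²·0.76 + 3²·9.2²·0.60] + 534.446 = 779.57 + 534.446 = 1314.02.
Reliability = 1314.02 / 1720.57 = 0.7637.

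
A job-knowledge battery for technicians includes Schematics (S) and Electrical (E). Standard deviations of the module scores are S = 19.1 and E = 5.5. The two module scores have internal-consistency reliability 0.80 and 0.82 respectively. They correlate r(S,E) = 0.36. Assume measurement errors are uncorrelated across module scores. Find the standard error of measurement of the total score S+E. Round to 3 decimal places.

Var(total) = 395.06 + 75.636 = 470.696.
True-score variance = 316.653 + 75.636 = 392.289, so reliability = 0.8334.
Error variance = 470.696 − 392.289 = 78.407; SEM = √78.407 = 8.855.

8.855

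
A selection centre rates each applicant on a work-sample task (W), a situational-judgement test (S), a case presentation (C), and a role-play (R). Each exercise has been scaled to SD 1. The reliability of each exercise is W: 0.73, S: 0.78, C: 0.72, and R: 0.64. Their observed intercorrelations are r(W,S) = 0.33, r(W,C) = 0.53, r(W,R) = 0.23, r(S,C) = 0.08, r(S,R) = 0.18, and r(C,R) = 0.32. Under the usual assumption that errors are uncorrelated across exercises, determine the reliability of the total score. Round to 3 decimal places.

0.846

Var(W+S+C+R) = 4 + 2·[0.33 + 0.53 + 0.23 + 0.08 + 0.18 + 0.32] = 4 + 3.34 = 7.34.
Because errors are independent across components, Cov(Tᵢ,Tⱼ) = Cov(Xᵢ,Xⱼ); the off-diagonal part of the true-score variance is the same as above.
True-score variance = [0.73 + 0.78 + 0.72 + 0.64] + 3.34 = 2.87 + 3.34 = 6.21.
Reliability = 6.21 / 7.34 = 0.846.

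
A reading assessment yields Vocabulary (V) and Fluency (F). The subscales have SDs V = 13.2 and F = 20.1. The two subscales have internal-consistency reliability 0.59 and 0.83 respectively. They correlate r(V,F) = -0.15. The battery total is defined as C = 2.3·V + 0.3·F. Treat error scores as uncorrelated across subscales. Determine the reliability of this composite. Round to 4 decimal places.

0.5747

Var(C) = 2.3²·13.2² + 0.3²·20.1² + 2·[0.69·13.2·20.1·(-0.15)] = 958.09 − 54.9212 = 903.169.
Because errors are independent across components, Cov(Tᵢ,Tⱼ) = Cov(Xᵢ,Xⱼ); the off-diagonal part of the true-score variance is the same as above.
True-score variance = [2.3²·13.2²·0.59 + 0.3²·20.1²·0.83] − 54.9212 = 574 − 54.9212 = 519.079.
Reliability = 519.079 / 903.169 = 0.5747.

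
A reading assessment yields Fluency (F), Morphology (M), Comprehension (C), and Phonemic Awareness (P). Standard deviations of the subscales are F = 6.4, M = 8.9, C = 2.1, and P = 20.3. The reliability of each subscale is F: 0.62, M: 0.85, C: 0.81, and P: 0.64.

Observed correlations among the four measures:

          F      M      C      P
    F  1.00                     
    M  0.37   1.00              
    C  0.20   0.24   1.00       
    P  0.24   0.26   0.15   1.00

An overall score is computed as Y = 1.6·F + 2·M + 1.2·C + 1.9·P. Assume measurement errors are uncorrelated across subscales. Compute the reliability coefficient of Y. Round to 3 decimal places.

0.765

Var(Y) = 1.6²·6.4² + 2²·8.9² + 1.2²·2.1² + 1.9²·20.3² + 2·[3.2·6.4·8.9·0.37 + 1.92·6.4·2.1·0.20 + 3.04·6.4·20.3·0.24 + 2.4·8.9·2.1·0.24 + 3.8·8.9·20.3·0.26 + 2.28·2.1·20.3·0.15] = 1915.69 + 742.476 = 2658.17.
Because errors are independent across components, Cov(Tᵢ,Tⱼ) = Cov(Xᵢ,Xⱼ); the off-diagonal part of the true-score variance is the same as above.
True-score variance = [1.6²·6.4²·0.62 + 2²·8.9²·0.85 + 1.2²·2.1²·0.81 + 1.9²·20.3²·0.64] + 742.476 = 1291.56 + 742.476 = 2034.04.
Reliability = 2034.04 / 2658.17 = 0.765.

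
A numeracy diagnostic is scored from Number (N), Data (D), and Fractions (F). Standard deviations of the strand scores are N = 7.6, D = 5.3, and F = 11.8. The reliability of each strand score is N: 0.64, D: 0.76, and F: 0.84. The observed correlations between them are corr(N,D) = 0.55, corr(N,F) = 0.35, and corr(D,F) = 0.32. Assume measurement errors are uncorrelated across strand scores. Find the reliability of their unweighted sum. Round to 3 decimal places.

0.866

Var(N+D+F) = 7.6² + 5.3² + 11.8² + 2·[7.6·5.3·0.55 + 7.6·11.8·0.35 + 5.3·11.8·0.32] = 225.09 + 147.11 = 372.2.
Because errors are independent across components, Cov(Tᵢ,Tⱼ) = Cov(Xᵢ,Xⱼ); the off-diagonal part of the true-score variance is the same as above.
True-score variance = [7.6²·0.64 + 5.3²·0.76 + 11.8²·0.84] + 147.11 = 175.276 + 147.11 = 322.386.
Reliability = 322.386 / 372.2 = 0.866.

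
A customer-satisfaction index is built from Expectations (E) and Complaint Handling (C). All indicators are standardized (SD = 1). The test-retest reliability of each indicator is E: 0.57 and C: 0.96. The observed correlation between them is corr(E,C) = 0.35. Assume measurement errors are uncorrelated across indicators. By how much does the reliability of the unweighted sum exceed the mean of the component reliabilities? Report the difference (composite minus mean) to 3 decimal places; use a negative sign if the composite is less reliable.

0.061

Var(sum) = 2 + 0.7 = 2.7; true-score variance = 1.53 + 0.7 = 2.23; composite reliability = 0.8259.
Mean component reliability = 0.7650.
Difference = 0.8259 − 0.7650 = 0.061.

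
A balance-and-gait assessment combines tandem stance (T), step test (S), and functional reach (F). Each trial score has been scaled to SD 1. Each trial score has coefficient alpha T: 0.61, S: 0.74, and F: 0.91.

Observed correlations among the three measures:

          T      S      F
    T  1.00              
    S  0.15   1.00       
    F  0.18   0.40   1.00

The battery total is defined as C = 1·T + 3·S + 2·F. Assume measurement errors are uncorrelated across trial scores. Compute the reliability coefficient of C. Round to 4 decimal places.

Var(C) = 1 + 3² + 2² + 2·[3·0.15 + 2·0.18 + 6·0.40] = 14 + 6.42 = 20.42.
Under uncorrelated errors the observed covariances equal the true-score covariances, so only the own-variance terms attenuate.
True-score variance = [0.61 + 3²·0.74 + 2²·0.91] + 6.42 = 10.91 + 6.42 = 17.33.
Reliability = 17.33 / 20.42 = 0.8487.

0.8487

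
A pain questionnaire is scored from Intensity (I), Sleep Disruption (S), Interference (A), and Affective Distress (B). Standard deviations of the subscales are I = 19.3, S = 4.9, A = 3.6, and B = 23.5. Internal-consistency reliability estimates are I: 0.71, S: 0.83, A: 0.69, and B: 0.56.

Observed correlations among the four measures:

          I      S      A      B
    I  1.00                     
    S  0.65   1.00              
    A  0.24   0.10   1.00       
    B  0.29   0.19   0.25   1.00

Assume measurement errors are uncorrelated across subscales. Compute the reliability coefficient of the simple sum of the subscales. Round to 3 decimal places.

Var(I+S+A+B) = 19.3² + 4.9² + 3.6² + 23.5² + 2·[19.3·4.9·0.65 + 19.3·3.6·0.24 + 19.3·23.5·0.29 + 4.9·3.6·0.10 + 4.9·23.5·0.19 + 3.6·23.5·0.25] = 961.71 + 508.935 = 1470.65.
With uncorrelated errors the cross-covariances are all true-score covariance, so they carry over unchanged; only the diagonal terms shrink to ρᵢσᵢ².
True-score variance = [19.3²·0.71 + 4.9²·0.83 + 3.6²·0.69 + 23.5²·0.56] + 508.935 = 602.599 + 508.935 = 1111.53.
Reliability = 1111.53 / 1470.65 = 0.756.

0.756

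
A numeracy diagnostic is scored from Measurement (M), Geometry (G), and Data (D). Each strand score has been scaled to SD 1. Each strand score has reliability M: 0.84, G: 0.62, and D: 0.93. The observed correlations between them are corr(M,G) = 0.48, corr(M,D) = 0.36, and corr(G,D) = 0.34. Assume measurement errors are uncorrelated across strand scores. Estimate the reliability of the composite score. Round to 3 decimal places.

0.886

Var(M+G+D) = 3 + 2·[0.48 + 0.36 + 0.34] = 3 + 2.36 = 5.36.
Because errors are independent across components, Cov(Tᵢ,Tⱼ) = Cov(Xᵢ,Xⱼ); the off-diagonal part of the true-score variance is the same as above.
True-score variance = [0.84 + 0.62 + 0.93] + 2.36 = 2.39 + 2.36 = 4.75.
Reliability = 4.75 / 5.36 = 0.886.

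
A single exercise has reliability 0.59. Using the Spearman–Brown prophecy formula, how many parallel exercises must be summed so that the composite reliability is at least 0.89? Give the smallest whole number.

6

k ≥ ρ*(1−ρ₁)/(ρ₁(1−ρ*)) = 0.89·0.41 / (0.59·0.11) = 5.622.
Smallest integer k = 6.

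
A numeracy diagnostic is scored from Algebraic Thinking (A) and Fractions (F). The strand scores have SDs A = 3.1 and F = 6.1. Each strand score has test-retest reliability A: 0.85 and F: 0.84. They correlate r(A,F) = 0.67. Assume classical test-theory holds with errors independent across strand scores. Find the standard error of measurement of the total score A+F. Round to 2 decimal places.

2.72

Var(total) = 46.82 + 25.3394 = 72.1594.
True-score variance = 39.4249 + 25.3394 = 64.7643, so reliability = 0.8975.
Error variance = 72.1594 − 64.7643 = 7.3951; SEM = √7.3951 = 2.72.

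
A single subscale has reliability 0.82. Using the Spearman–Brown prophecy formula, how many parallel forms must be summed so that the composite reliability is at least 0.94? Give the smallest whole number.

4

k ≥ ρ*(1−ρ₁)/(ρ₁(1−ρ*)) = 0.94·0.18 / (0.82·0.06) = 3.439.
Smallest integer k = 4.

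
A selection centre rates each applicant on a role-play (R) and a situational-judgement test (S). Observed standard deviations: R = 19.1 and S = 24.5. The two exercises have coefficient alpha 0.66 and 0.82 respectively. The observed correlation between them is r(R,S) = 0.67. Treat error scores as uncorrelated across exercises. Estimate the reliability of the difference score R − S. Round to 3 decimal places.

Var(R−S) = 19.1² + 24.5² − 2·19.1·24.5·0.67 = 965.06 − 627.053 = 338.007.
With uncorrelated errors the cross-covariances are all true-score covariance, so they carry over unchanged; only the diagonal terms shrink to ρᵢσᵢ².
True-score variance = [19.1²·0.66 + 24.5²·0.82] − 627.053 = 732.98 − 627.053 = 105.927.
Reliability = 105.927 / 338.007 = 0.313.

0.313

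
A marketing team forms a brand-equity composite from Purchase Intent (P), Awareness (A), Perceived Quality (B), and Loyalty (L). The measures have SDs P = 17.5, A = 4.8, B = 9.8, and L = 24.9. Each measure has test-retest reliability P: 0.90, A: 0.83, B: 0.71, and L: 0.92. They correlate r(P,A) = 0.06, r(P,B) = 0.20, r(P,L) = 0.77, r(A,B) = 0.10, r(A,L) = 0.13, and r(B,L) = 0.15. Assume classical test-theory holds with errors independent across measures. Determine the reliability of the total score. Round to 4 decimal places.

0.9413

Var(P+A+B+L) = 17.5² + 4.8² + 9.8² + 24.9² + 2·[17.5·4.8·0.06 + 17.5·9.8·0.20 + 17.5·24.9·0.77 + 4.8·9.8·0.10 + 4.8·24.9·0.13 + 9.8·24.9·0.15] = 1045.34 + 863.424 = 1908.76.
Under uncorrelated errors the observed covariances equal the true-score covariances, so only the own-variance terms attenuate.
True-score variance = [17.5²·0.90 + 4.8²·0.83 + 9.8²·0.71 + 24.9²·0.92] + 863.424 = 933.346 + 863.424 = 1796.77.
Reliability = 1796.77 / 1908.76 = 0.9413.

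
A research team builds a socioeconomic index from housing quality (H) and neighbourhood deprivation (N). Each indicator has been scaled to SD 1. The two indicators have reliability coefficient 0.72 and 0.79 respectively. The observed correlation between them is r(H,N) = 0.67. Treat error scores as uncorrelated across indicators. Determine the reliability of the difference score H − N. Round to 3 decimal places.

0.258

Var(H−N) = 1 + 1 − 2·0.67 = 2 − 1.34 = 0.66.
Under uncorrelated errors the observed covariances equal the true-score covariances, so only the own-variance terms attenuate.
True-score variance = [0.72 + 0.79] − 1.34 = 1.51 − 1.34 = 0.17.
Reliability = 0.17 / 0.66 = 0.258.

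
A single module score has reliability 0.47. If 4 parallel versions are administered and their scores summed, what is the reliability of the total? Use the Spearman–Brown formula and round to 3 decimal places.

0.780

ρ_k = kρ / (1 + (k−1)ρ) = 4·0.47 / (1 + 3·0.47) = 1.880 / 2.410 = 0.780.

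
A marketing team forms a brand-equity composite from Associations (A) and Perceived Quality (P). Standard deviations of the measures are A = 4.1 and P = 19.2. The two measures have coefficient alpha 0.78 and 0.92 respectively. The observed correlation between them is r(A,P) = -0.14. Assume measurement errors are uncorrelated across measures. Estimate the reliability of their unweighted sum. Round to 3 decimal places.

0.909

Var(A+P) = 4.1² + 19.2² + 2·[4.1·19.2·(-0.14)] = 385.45 − 22.0416 = 363.408.
Because errors are independent across components, Cov(Tᵢ,Tⱼ) = Cov(Xᵢ,Xⱼ); the off-diagonal part of the true-score variance is the same as above.
True-score variance = [4.1²·0.78 + 19.2²·0.92] − 22.0416 = 352.261 − 22.0416 = 330.219.
Reliability = 330.219 / 363.408 = 0.909.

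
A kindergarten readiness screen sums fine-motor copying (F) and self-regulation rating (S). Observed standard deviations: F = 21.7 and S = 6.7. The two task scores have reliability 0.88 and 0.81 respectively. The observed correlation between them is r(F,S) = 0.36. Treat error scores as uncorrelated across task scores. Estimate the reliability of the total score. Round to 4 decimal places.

0.8952

Var(F+S) = 21.7² + 6.7² + 2·[21.7·6.7·0.36] = 515.78 + 104.681 = 620.461.
Because errors are independent across components, Cov(Tᵢ,Tⱼ) = Cov(Xᵢ,Xⱼ); the off-diagonal part of the true-score variance is the same as above.
True-score variance = [21.7²·0.88 + 6.7²·0.81] + 104.681 = 450.744 + 104.681 = 555.425.
Reliability = 555.425 / 620.461 = 0.8952.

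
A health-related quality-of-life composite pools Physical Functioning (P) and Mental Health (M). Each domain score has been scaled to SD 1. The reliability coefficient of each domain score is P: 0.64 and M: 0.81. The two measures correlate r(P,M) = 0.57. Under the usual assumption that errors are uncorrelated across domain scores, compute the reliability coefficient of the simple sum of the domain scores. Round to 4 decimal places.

0.8248

Var(P+M) = 2 + 2·[0.57] = 2 + 1.14 = 3.14.
Under uncorrelated errors the observed covariances equal the true-score covariances, so only the own-variance terms attenuate.
True-score variance = [0.64 + 0.81] + 1.14 = 1.45 + 1.14 = 2.59.
Reliability = 2.59 / 3.14 = 0.8248.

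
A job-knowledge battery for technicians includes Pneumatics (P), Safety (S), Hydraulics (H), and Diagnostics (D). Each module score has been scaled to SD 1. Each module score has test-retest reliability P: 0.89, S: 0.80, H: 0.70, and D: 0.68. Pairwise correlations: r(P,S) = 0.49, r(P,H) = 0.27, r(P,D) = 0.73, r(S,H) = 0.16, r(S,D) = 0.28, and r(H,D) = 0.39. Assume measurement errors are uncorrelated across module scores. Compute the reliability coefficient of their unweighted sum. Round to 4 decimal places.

0.8924

Var(P+S+H+D) = 4 + 2·[0.49 + 0.27 + 0.73 + 0.16 + 0.28 + 0.39] = 4 + 4.64 = 8.64.
With uncorrelated errors the cross-covariances are all true-score covariance, so they carry over unchanged; only the diagonal terms shrink to ρᵢσᵢ².
True-score variance = [0.89 + 0.80 + 0.70 + 0.68] + 4.64 = 3.07 + 4.64 = 7.71.
Reliability = 7.71 / 8.64 = 0.8924.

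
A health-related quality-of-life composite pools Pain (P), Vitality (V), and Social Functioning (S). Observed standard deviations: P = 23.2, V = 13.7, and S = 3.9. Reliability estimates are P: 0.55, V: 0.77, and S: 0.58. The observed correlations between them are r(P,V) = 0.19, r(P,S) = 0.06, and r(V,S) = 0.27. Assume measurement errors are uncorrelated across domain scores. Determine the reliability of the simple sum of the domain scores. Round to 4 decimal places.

0.6764

Var(P+V+S) = 23.2² + 13.7² + 3.9² + 2·[23.2·13.7·0.19 + 23.2·3.9·0.06 + 13.7·3.9·0.27] = 741.14 + 160.489 = 901.629.
Because errors are independent across components, Cov(Tᵢ,Tⱼ) = Cov(Xᵢ,Xⱼ); the off-diagonal part of the true-score variance is the same as above.
True-score variance = [23.2²·0.55 + 13.7²·0.77 + 3.9²·0.58] + 160.489 = 449.375 + 160.489 = 609.864.
Reliability = 609.864 / 901.629 = 0.6764.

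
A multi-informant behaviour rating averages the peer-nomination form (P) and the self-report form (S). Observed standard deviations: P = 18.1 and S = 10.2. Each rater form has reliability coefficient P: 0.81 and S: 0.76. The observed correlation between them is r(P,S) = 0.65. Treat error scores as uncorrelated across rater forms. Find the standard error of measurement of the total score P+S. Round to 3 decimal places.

9.339

Var(total) = 431.65 + 240.006 = 671.656.
True-score variance = 344.435 + 240.006 = 584.441, so reliability = 0.8701.
Error variance = 671.656 − 584.441 = 87.2155; SEM = √87.2155 = 9.339.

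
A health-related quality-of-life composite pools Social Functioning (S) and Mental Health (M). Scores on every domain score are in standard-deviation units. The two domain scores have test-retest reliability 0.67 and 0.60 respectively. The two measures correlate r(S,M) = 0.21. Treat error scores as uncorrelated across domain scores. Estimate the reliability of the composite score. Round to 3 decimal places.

0.698

Var(S+M) = 2 + 2·[0.21] = 2 + 0.42 = 2.42.
Because errors are independent across components, Cov(Tᵢ,Tⱼ) = Cov(Xᵢ,Xⱼ); the off-diagonal part of the true-score variance is the same as above.
True-score variance = [0.67 + 0.60] + 0.42 = 1.27 + 0.42 = 1.69.
Reliability = 1.69 / 2.42 = 0.698.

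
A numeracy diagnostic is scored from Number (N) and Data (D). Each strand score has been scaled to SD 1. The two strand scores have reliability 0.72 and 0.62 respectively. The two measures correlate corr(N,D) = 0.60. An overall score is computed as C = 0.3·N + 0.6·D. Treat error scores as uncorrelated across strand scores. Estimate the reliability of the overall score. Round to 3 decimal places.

0.757

Var(C) = 0.3² + 0.6² + 2·[0.18·0.60] = 0.45 + 0.216 = 0.666.
Under uncorrelated errors the observed covariances equal the true-score covariances, so only the own-variance terms attenuate.
True-score variance = [0.3²·0.72 + 0.6²·0.62] + 0.216 = 0.288 + 0.216 = 0.504.
Reliability = 0.504 / 0.666 = 0.757.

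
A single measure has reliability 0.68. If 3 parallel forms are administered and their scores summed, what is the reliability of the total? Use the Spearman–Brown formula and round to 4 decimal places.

ρ_k = kρ / (1 + (k−1)ρ) = 3·0.68 / (1 + 2·0.68) = 2.040 / 2.360 = 0.8644.

0.8644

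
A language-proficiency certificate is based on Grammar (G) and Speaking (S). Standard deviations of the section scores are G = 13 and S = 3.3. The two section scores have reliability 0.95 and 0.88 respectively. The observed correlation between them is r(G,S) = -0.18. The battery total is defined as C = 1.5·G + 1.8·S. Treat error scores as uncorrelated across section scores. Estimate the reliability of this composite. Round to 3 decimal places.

Var(C) = 1.5²·13² + 1.8²·3.3² + 2·[2.7·13·3.3·(-0.18)] = 415.534 − 41.6988 = 373.835.
With uncorrelated errors the cross-covariances are all true-score covariance, so they carry over unchanged; only the diagonal terms shrink to ρᵢσᵢ².
True-score variance = [1.5²·13²·0.95 + 1.8²·3.3²·0.88] − 41.6988 = 392.287 − 41.6988 = 350.588.
Reliability = 350.588 / 373.835 = 0.938.

0.938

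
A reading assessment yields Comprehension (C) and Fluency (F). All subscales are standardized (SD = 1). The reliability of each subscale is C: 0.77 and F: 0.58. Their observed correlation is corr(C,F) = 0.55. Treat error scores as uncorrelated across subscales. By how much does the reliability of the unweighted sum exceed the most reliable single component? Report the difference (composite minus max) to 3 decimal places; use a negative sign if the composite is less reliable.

0.020

Var(sum) = 2 + 1.1 = 3.1; true-score variance = 1.35 + 1.1 = 2.45; composite reliability = 0.7903.
Max component reliability = 0.7700.
Difference = 0.7903 − 0.7700 = 0.020.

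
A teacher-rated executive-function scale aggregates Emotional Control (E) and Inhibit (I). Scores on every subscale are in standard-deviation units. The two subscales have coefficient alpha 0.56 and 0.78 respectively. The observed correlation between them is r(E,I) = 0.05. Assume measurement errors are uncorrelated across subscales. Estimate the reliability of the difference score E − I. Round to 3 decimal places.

Var(E−I) = 1 + 1 − 2·0.05 = 2 − 0.1 = 1.9.
Because errors are independent across components, Cov(Tᵢ,Tⱼ) = Cov(Xᵢ,Xⱼ); the off-diagonal part of the true-score variance is the same as above.
True-score variance = [0.56 + 0.78] − 0.1 = 1.34 − 0.1 = 1.24.
Reliability = 1.24 / 1.9 = 0.653.

0.653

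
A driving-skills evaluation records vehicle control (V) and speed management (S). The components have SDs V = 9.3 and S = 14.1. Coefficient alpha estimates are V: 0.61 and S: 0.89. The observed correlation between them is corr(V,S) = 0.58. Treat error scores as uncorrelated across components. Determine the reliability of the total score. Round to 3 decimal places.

Var(V+S) = 9.3² + 14.1² + 2·[9.3·14.1·0.58] = 285.3 + 152.111 = 437.411.
Under uncorrelated errors the observed covariances equal the true-score covariances, so only the own-variance terms attenuate.
True-score variance = [9.3²·0.61 + 14.1²·0.89] + 152.111 = 229.7 + 152.111 = 381.811.
Reliability = 381.811 / 437.411 = 0.873.

0.873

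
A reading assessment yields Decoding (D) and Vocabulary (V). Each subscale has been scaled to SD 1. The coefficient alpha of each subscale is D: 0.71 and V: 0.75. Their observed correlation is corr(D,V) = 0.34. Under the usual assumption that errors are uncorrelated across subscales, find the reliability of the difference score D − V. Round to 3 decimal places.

0.591

Var(D−V) = 1 + 1 − 2·0.34 = 2 − 0.68 = 1.32.
Under uncorrelated errors the observed covariances equal the true-score covariances, so only the own-variance terms attenuate.
True-score variance = [0.71 + 0.75] − 0.68 = 1.46 − 0.68 = 0.78.
Reliability = 0.78 / 1.32 = 0.591.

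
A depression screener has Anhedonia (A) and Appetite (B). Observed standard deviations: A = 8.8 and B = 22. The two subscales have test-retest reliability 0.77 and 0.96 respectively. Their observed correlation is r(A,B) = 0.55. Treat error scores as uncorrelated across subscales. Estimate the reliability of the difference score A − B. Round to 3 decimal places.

0.893

Var(A−B) = 8.8² + 22² − 2·8.8·22·0.55 = 561.44 − 212.96 = 348.48.
Under uncorrelated errors the observed covariances equal the true-score covariances, so only the own-variance terms attenuate.
True-score variance = [8.8²·0.77 + 22²·0.96] − 212.96 = 524.269 − 212.96 = 311.309.
Reliability = 311.309 / 348.48 = 0.893.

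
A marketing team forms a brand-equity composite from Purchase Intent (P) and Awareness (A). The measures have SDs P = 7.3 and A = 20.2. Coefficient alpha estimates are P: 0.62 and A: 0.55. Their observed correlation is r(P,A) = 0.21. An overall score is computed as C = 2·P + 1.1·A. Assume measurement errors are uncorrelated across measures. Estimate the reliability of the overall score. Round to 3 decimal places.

Var(C) = 2²·7.3² + 1.1²·20.2² + 2·[2.2·7.3·20.2·0.21] = 706.888 + 136.253 = 843.141.
Because errors are independent across components, Cov(Tᵢ,Tⱼ) = Cov(Xᵢ,Xⱼ); the off-diagonal part of the true-score variance is the same as above.
True-score variance = [2²·7.3²·0.62 + 1.1²·20.2²·0.55] + 136.253 = 403.71 + 136.253 = 539.963.
Reliability = 539.963 / 843.141 = 0.640.

0.640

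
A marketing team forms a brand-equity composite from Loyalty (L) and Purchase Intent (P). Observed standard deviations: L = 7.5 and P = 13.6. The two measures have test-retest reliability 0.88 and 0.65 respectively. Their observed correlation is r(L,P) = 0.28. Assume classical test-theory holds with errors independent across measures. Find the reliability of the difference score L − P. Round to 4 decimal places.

Var(L−P) = 7.5² + 13.6² − 2·7.5·13.6·0.28 = 241.21 − 57.12 = 184.09.
Under uncorrelated errors the observed covariances equal the true-score covariances, so only the own-variance terms attenuate.
True-score variance = [7.5²·0.88 + 13.6²·0.65] − 57.12 = 169.724 − 57.12 = 112.604.
Reliability = 112.604 / 184.09 = 0.6117.

0.6117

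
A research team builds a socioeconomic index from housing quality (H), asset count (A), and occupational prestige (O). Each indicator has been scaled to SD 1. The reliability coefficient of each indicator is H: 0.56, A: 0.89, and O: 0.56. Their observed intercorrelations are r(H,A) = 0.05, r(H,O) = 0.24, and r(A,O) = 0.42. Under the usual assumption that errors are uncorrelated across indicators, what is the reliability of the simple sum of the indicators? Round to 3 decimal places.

Var(H+A+O) = 3 + 2·[0.05 + 0.24 + 0.42] = 3 + 1.42 = 4.42.
With uncorrelated errors the cross-covariances are all true-score covariance, so they carry over unchanged; only the diagonal terms shrink to ρᵢσᵢ².
True-score variance = [0.56 + 0.89 + 0.56] + 1.42 = 2.01 + 1.42 = 3.43.
Reliability = 3.43 / 4.42 = 0.776.

0.776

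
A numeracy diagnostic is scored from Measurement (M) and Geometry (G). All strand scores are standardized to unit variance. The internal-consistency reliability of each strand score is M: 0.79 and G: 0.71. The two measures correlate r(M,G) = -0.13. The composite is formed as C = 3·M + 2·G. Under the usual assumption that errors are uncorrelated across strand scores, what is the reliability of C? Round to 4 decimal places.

Var(C) = 3² + 2² + 2·[6·(-0.13)] = 13 − 1.56 = 11.44.
Because errors are independent across components, Cov(Tᵢ,Tⱼ) = Cov(Xᵢ,Xⱼ); the off-diagonal part of the true-score variance is the same as above.
True-score variance = [3²·0.79 + 2²·0.71] − 1.56 = 9.95 − 1.56 = 8.39.
Reliability = 8.39 / 11.44 = 0.7334.

0.7334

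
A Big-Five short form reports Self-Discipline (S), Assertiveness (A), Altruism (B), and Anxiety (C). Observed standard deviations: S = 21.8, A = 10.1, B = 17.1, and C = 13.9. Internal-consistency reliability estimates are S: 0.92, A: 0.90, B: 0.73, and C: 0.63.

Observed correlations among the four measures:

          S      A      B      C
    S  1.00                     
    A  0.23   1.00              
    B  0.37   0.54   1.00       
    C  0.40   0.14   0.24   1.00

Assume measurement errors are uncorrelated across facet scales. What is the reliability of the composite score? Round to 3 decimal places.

Var(S+A+B+C) = 21.8² + 10.1² + 17.1² + 13.9² + 2·[21.8·10.1·0.23 + 21.8·17.1·0.37 + 21.8·13.9·0.40 + 10.1·17.1·0.54 + 10.1·13.9·0.14 + 17.1·13.9·0.24] = 1062.87 + 959.483 = 2022.35.
Because errors are independent across components, Cov(Tᵢ,Tⱼ) = Cov(Xᵢ,Xⱼ); the off-diagonal part of the true-score variance is the same as above.
True-score variance = [21.8²·0.92 + 10.1²·0.90 + 17.1²·0.73 + 13.9²·0.63] + 959.483 = 864.211 + 959.483 = 1823.69.
Reliability = 1823.69 / 2022.35 = 0.902.

0.902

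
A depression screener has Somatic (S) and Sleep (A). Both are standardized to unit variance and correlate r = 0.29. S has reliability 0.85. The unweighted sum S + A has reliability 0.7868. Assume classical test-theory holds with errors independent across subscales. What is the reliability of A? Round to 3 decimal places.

Var(S+A) = 2 + 2·0.29 = 2.580.
True-score variance = ρ_S + ρ_A + 2·0.29, so 0.7868 = (0.85 + ρ_A + 0.58) / 2.580.
ρ_A = 0.7868·2.580 − 0.85 − 0.58 = 0.600.

0.600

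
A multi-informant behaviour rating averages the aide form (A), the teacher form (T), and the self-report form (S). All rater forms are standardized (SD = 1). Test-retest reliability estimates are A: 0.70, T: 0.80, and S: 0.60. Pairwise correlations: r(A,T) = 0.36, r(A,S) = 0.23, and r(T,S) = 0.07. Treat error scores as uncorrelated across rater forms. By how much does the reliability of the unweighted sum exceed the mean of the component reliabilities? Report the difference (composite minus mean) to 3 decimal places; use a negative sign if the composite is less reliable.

Var(sum) = 3 + 1.32 = 4.32; true-score variance = 2.1 + 1.32 = 3.42; composite reliability = 0.7917.
Mean component reliability = 0.7000.
Difference = 0.7917 − 0.7000 = 0.092.

0.092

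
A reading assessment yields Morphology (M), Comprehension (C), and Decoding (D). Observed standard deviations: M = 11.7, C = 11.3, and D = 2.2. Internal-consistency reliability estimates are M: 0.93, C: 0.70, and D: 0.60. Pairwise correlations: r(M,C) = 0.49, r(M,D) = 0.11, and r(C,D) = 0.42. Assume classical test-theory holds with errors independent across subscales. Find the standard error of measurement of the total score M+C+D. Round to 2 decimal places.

Var(total) = 269.42 + 156.111 = 425.531.
True-score variance = 219.595 + 156.111 = 375.706, so reliability = 0.8829.
Error variance = 425.531 − 375.706 = 49.8253; SEM = √49.8253 = 7.06.

7.06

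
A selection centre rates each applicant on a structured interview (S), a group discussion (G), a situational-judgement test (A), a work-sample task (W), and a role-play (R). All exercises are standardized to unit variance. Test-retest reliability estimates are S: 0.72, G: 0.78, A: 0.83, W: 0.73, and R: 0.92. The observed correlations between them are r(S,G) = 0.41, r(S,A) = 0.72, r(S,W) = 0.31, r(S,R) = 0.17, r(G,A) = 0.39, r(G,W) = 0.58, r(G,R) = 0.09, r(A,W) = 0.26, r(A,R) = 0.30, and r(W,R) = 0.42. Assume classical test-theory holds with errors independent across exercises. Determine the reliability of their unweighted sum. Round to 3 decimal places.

Var(S+G+A+W+R) = 5 + 2·[0.41 + 0.72 + 0.31 + 0.17 + 0.39 + 0.58 + 0.09 + 0.26 + 0.30 + 0.42] = 5 + 7.3 = 12.3.
With uncorrelated errors the cross-covariances are all true-score covariance, so they carry over unchanged; only the diagonal terms shrink to ρᵢσᵢ².
True-score variance = [0.72 + 0.78 + 0.83 + 0.73 + 0.92] + 7.3 = 3.98 + 7.3 = 11.28.
Reliability = 11.28 / 12.3 = 0.917.

0.917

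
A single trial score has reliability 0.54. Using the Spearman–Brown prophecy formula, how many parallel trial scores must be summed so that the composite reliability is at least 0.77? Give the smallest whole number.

3

k ≥ ρ*(1−ρ₁)/(ρ₁(1−ρ*)) = 0.77·0.46 / (0.54·0.23) = 2.852.
Smallest integer k = 3.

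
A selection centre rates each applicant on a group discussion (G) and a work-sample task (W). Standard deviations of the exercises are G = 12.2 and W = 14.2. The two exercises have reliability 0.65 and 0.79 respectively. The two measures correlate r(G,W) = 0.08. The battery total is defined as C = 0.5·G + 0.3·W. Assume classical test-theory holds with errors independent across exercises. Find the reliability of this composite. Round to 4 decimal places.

Var(C) = 0.5²·12.2² + 0.3²·14.2² + 2·[0.15·12.2·14.2·0.08] = 55.3576 + 4.15776 = 59.5154.
Under uncorrelated errors the observed covariances equal the true-score covariances, so only the own-variance terms attenuate.
True-score variance = [0.5²·12.2²·0.65 + 0.3²·14.2²·0.79] + 4.15776 = 38.5231 + 4.15776 = 42.6809.
Reliability = 42.6809 / 59.5154 = 0.7171.

0.7171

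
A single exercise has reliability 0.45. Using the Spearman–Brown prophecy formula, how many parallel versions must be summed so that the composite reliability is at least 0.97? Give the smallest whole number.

k ≥ ρ*(1−ρ₁)/(ρ₁(1−ρ*)) = 0.97·0.55 / (0.45·0.03) = 39.519.
Smallest integer k = 40.

40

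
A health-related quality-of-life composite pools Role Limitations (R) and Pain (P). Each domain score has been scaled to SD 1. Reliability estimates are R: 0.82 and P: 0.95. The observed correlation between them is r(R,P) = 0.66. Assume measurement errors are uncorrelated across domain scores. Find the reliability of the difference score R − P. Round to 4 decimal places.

0.6618

Var(R−P) = 1 + 1 − 2·0.66 = 2 − 1.32 = 0.68.
With uncorrelated errors the cross-covariances are all true-score covariance, so they carry over unchanged; only the diagonal terms shrink to ρᵢσᵢ².
True-score variance = [0.82 + 0.95] − 1.32 = 1.77 − 1.32 = 0.45.
Reliability = 0.45 / 0.68 = 0.6618.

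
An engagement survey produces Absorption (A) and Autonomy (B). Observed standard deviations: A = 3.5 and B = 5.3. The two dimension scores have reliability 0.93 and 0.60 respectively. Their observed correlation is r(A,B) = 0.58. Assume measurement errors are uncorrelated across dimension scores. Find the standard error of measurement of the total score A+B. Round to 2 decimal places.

Var(total) = 40.34 + 21.518 = 61.858.
True-score variance = 28.2465 + 21.518 = 49.7645, so reliability = 0.8045.
Error variance = 61.858 − 49.7645 = 12.0935; SEM = √12.0935 = 3.48.

3.48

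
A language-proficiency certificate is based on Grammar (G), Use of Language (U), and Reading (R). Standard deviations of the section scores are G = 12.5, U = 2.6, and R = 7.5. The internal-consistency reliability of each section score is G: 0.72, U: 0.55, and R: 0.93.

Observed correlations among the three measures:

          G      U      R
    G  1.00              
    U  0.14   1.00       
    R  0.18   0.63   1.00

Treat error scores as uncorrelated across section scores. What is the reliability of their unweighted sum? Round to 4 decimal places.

0.8230

Var(G+U+R) = 12.5² + 2.6² + 7.5² + 2·[12.5·2.6·0.14 + 12.5·7.5·0.18 + 2.6·7.5·0.63] = 219.26 + 67.42 = 286.68.
Because errors are independent across components, Cov(Tᵢ,Tⱼ) = Cov(Xᵢ,Xⱼ); the off-diagonal part of the true-score variance is the same as above.
True-score variance = [12.5²·0.72 + 2.6²·0.55 + 7.5²·0.93] + 67.42 = 168.53 + 67.42 = 235.95.
Reliability = 235.95 / 286.68 = 0.8230.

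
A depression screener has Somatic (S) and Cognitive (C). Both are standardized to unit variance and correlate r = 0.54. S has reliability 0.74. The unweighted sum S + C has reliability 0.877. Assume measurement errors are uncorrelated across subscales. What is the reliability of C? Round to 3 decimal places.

Var(S+C) = 2 + 2·0.54 = 3.080.
True-score variance = ρ_S + ρ_C + 2·0.54, so 0.877 = (0.74 + ρ_C + 1.08) / 3.080.
ρ_C = 0.877·3.080 − 0.74 − 1.08 = 0.881.

0.881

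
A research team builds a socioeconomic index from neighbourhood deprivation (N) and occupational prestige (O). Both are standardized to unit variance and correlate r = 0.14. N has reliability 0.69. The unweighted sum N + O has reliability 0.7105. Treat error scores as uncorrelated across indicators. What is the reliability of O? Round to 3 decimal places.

0.650

Var(N+O) = 2 + 2·0.14 = 2.280.
True-score variance = ρ_N + ρ_O + 2·0.14, so 0.7105 = (0.69 + ρ_O + 0.28) / 2.280.
ρ_O = 0.7105·2.280 − 0.69 − 0.28 = 0.650.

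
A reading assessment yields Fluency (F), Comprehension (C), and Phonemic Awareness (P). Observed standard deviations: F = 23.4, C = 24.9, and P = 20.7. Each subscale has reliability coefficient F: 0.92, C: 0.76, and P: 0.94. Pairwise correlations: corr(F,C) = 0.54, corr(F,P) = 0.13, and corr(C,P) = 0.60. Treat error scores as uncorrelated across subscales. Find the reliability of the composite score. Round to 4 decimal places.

Var(F+C+P) = 23.4² + 24.9² + 20.7² + 2·[23.4·24.9·0.54 + 23.4·20.7·0.13 + 24.9·20.7·0.60] = 1596.06 + 1373.73 = 2969.79.
Under uncorrelated errors the observed covariances equal the true-score covariances, so only the own-variance terms attenuate.
True-score variance = [23.4²·0.92 + 24.9²·0.76 + 20.7²·0.94] + 1373.73 = 1377.74 + 1373.73 = 2751.47.
Reliability = 2751.47 / 2969.79 = 0.9265.

0.9265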